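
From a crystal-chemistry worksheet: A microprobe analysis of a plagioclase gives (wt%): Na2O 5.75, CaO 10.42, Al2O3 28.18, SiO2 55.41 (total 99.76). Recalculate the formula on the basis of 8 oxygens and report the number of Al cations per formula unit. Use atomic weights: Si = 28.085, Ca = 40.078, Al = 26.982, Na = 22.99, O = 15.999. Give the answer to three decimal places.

Na2O (M=61.979): mol = 0.09277; Na = 0.18554, O = 0.09277.
CaO (M=56.077): mol = 0.18582; Ca = 0.18582, O = 0.18582.
Al2O3 (M=101.961): mol = 0.27638; Al = 0.55276, O = 0.82914.
SiO2 (M=60.083): mol = 0.92222; Si = 0.92222, O = 1.84444.
ΣO = 2.95217; factor = 8/ΣO = 2.70987.
Al apfu = 0.55276 × 2.70987 = 1.498.

1.498 Al apfu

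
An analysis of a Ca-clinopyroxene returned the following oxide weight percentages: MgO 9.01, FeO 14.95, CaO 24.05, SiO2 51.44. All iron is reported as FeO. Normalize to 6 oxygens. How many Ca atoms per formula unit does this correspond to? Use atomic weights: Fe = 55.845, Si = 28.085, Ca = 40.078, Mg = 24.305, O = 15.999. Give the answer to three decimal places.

1.000 Ca apfu

MgO (M=40.304): mol = 0.22355; Mg = 0.22355, O = 0.22355.
FeO (M=71.844): mol = 0.20809; Fe = 0.20809, O = 0.20809.
CaO (M=56.077): mol = 0.42887; Ca = 0.42887, O = 0.42887.
SiO2 (M=60.083): mol = 0.85615; Si = 0.85615, O = 1.71230.
ΣO = 2.57281; factor = 6/ΣO = 2.33208.
Ca apfu = 0.42887 × 2.33208 = 1.000.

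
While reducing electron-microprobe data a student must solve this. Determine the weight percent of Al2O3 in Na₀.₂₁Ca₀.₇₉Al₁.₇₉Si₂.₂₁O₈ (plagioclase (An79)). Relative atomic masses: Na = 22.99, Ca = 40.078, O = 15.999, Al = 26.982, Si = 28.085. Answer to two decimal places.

M(Na₀.₂₁Ca₀.₇₉Al₁.₇₉Si₂.₂₁O₈) = 274.847 g/mol; M(Al2O3) = 101.961 g/mol.
Moles Al2O3 per formula unit = 1.79 Al ÷ 2 = 0.8950.
Al2O3 fraction = (0.8950 × 101.961) / 274.847 = 91.255/274.847 = 0.3320.

33.20 wt%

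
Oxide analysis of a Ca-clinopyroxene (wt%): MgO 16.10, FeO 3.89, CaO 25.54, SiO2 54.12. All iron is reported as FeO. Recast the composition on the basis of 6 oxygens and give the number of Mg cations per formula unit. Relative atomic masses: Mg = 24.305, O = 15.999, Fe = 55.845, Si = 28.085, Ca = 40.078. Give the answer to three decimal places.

16.10 wt% MgO ÷ 40.304 g/mol = 0.39946 mol, giving 0.39946 Mg and 0.39946 O.
3.89 wt% FeO ÷ 71.844 g/mol = 0.05415 mol, giving 0.05415 Fe and 0.05415 O.
25.54 wt% CaO ÷ 56.077 g/mol = 0.45545 mol, giving 0.45545 Ca and 0.45545 O.
54.12 wt% SiO2 ÷ 60.083 g/mol = 0.90075 mol, giving 0.90075 Si and 1.80150 O.
Oxygen sums to 2.71056; scaling by 6/2.71056 = 2.21356 puts the formula on 6 O.
Mg: 0.39946 × 2.21356 = 0.884 atoms per formula unit.

0.884 Mg apfu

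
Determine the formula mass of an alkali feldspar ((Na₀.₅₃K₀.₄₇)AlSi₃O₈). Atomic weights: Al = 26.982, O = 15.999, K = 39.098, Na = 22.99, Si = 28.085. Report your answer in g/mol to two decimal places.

269.79 g/mol

Na: 0.53 × 22.99 = 12.1847
K: 0.47 × 39.098 = 18.3761
Al: 1 × 26.982 = 26.9820
Si: 3 × 28.085 = 84.2550
O: 8 × 15.999 = 127.9920
Summing the contributions gives the formula mass.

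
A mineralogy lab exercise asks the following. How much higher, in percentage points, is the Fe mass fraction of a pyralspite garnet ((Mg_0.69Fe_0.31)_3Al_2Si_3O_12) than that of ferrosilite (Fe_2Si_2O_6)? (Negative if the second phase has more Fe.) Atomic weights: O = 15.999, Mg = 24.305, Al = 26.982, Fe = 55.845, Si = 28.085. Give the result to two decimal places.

M((Mg_0.69Fe_0.31)_3Al_2Si_3O_12) = 432.454 g/mol, so wt% Fe = 51.936/432.454 × 100 = 12.01%.
M(Fe_2Si_2O_6) = 263.854 g/mol, so wt% Fe = 111.690/263.854 × 100 = 42.33%.
12.01 − 42.33 = -30.32 pp.

-30.32 percentage points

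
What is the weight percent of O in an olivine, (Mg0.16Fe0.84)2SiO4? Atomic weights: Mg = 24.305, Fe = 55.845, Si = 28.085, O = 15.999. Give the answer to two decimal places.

33.04 weight percent

M((Mg0.16Fe0.84)2SiO4) = 193.678 g/mol.
O contributes 4 × 15.999 = 63.996 g per mole.
63.996/193.678 = 0.3304 → 33.04%.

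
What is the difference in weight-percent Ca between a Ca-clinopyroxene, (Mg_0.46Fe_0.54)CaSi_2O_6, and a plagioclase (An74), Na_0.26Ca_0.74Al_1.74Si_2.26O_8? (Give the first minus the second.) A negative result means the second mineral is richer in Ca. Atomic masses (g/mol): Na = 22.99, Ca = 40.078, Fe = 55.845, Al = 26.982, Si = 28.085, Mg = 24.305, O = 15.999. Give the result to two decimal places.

6.34 percentage points

First mineral: 40.078 g Ca in 233.579 g formula = 17.16 wt% Ca.
Second mineral: 29.658 g Ca in 274.048 g formula = 10.82 wt% Ca.
17.16% − 10.82% gives a difference of 6.34 percentage points.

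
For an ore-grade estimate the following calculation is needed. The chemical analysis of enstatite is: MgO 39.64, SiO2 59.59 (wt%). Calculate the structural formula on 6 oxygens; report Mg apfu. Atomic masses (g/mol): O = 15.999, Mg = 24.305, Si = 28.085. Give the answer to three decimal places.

1.989 Mg apfu

MgO: 39.64/40.304 = 0.98353 mol → 0.98353 mol Mg, 0.98353 mol O.
SiO2: 59.59/60.083 = 0.99179 mol → 0.99179 mol Si, 1.98358 mol O.
Total oxygen = 2.96711 mol. Normalization factor = 6/2.96711 = 2.02217.
Mg per 6 O = 0.98353 × 2.02217 = 1.989.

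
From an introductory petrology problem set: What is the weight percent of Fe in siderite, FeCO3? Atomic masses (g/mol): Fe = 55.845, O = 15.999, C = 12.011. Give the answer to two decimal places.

Formula mass = 1*55.845 + 1*12.011 + 3*15.999 = 115.853 g/mol, of which 55.845 g is Fe.
So Fe makes up 55.845/115.853 = 0.4820 of the mass, i.e. 48.20%.

48.20 weight percent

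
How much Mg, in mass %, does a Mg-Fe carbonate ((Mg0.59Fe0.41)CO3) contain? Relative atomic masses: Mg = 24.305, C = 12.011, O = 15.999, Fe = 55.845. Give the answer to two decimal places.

14.75 mass %

Molar mass of (Mg0.59Fe0.41)CO3: 0.59*24.305 + 0.41*55.845 + 1*12.011 + 3*15.999 = 97.244 g/mol.
Mass of Mg per formula unit: 0.59 × 24.305 = 14.340 g.
Weight fraction Mg = 14.340 / 97.244 = 0.1475.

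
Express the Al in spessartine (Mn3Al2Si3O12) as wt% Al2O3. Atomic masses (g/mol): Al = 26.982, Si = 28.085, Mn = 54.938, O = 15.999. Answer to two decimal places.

M(Mn3Al2Si3O12) = 495.021 g/mol; M(Al2O3) = 101.961 g/mol.
Moles Al2O3 per formula unit = 2 Al ÷ 2 = 1.0000.
Al2O3 fraction = (1.0000 × 101.961) / 495.021 = 101.961/495.021 = 0.2060.

20.60 wt%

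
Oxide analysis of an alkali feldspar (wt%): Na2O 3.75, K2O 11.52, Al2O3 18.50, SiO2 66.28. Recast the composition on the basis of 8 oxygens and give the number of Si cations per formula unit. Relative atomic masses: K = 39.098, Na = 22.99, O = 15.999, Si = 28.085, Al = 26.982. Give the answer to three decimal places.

3.008 Si apfu

3.75 wt% Na2O ÷ 61.979 g/mol = 0.06050 mol, giving 0.12100 Na and 0.06050 O.
11.52 wt% K2O ÷ 94.195 g/mol = 0.12230 mol, giving 0.24460 K and 0.12230 O.
18.50 wt% Al2O3 ÷ 101.961 g/mol = 0.18144 mol, giving 0.36288 Al and 0.54432 O.
66.28 wt% SiO2 ÷ 60.083 g/mol = 1.10314 mol, giving 1.10314 Si and 2.20628 O.
Oxygen sums to 2.93340; scaling by 8/2.93340 = 2.72721 puts the formula on 8 O.
Si: 1.10314 × 2.72721 = 3.008 atoms per formula unit.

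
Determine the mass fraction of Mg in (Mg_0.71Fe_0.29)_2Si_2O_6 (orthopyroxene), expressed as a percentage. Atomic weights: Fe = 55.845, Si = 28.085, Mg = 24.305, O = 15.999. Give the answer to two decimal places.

15.75 mass %

Formula mass = 1.42×24.305 + 0.58×55.845 + 2×28.085 + 6×15.999 = 219.067 g/mol, of which 34.513 g is Mg.
So Mg makes up 34.513/219.067 = 0.1575 of the mass, i.e. 15.75%.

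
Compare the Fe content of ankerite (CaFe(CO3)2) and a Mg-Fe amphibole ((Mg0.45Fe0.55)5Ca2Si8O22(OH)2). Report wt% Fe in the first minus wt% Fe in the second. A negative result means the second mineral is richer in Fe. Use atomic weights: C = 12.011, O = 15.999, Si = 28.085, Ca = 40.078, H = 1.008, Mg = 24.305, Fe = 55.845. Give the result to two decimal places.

M(CaFe(CO3)2) = 215.939 g/mol, so wt% Fe = 55.845/215.939 × 100 = 25.86%.
M((Mg0.45Fe0.55)5Ca2Si8O22(OH)2) = 899.088 g/mol, so wt% Fe = 153.574/899.088 × 100 = 17.08%.
25.86 − 17.08 = 8.78 pp.

8.78 percentage points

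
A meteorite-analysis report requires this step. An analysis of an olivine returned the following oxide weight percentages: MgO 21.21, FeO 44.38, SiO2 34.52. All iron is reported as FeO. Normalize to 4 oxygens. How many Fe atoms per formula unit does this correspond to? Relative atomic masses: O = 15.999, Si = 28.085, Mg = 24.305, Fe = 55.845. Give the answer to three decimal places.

MgO (M=40.304): mol = 0.52625; Mg = 0.52625, O = 0.52625.
FeO (M=71.844): mol = 0.61773; Fe = 0.61773, O = 0.61773.
SiO2 (M=60.083): mol = 0.57454; Si = 0.57454, O = 1.14908.
ΣO = 2.29306; factor = 4/ΣO = 1.74439.
Fe apfu = 0.61773 × 1.74439 = 1.078.

1.078 Fe apfu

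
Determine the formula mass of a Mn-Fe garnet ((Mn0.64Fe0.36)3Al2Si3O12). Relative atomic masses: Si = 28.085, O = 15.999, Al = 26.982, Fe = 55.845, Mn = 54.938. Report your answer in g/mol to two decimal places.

496.00 g/mol

Mn: 1.92 × 54.938 = 105.4810
Fe: 1.08 × 55.845 = 60.3126
Al: 2 × 26.982 = 53.9640
Si: 3 × 28.085 = 84.2550
O: 12 × 15.999 = 191.9880
Summing the contributions gives the formula mass.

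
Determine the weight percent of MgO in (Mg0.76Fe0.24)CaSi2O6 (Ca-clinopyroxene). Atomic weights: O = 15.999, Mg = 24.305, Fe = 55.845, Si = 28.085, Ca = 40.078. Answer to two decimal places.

13.67 wt%

Molar mass of (Mg0.76Fe0.24)CaSi2O6 = 0.76×24.305 + 0.24×55.845 + 1×40.078 + 2×28.085 + 6×15.999 = 224.117 g/mol.
Each formula unit contains 0.76 Mg, equivalent to 0.76/1 = 0.7600 mol MgO.
M(MgO) = 1×24.305 + 1×15.999 = 40.304 g/mol.
Mass of MgO per formula unit = 0.7600 × 40.304 = 30.631 g.
MgO wt% = 30.631 / 224.117 × 100 = 13.67%.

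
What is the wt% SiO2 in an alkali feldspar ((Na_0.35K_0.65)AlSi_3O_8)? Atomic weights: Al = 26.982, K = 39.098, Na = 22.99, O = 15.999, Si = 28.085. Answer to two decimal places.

M((Na_0.35K_0.65)AlSi_3O_8) = 272.689 g/mol; M(SiO2) = 60.083 g/mol.
Moles SiO2 per formula unit = 3 Si ÷ 1 = 3.0000.
SiO2 fraction = (3.0000 × 60.083) / 272.689 = 180.249/272.689 = 0.6610.

66.10 wt%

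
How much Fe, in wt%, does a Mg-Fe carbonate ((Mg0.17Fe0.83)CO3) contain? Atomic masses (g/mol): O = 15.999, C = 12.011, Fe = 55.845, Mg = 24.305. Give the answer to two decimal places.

41.95 wt%

Molar mass of (Mg0.17Fe0.83)CO3: 0.17×24.305 + 0.83×55.845 + 1×12.011 + 3×15.999 = 110.491 g/mol.
Mass of Fe per formula unit: 0.83 × 55.845 = 46.351 g.
Weight fraction Fe = 46.351 / 110.491 = 0.4195.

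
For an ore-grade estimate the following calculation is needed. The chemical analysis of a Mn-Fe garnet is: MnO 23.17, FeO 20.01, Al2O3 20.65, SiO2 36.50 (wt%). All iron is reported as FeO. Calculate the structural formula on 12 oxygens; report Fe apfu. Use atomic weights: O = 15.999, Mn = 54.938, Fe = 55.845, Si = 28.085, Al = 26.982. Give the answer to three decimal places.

MnO (M=70.937): mol = 0.32663; Mn = 0.32663, O = 0.32663.
FeO (M=71.844): mol = 0.27852; Fe = 0.27852, O = 0.27852.
Al2O3 (M=101.961): mol = 0.20253; Al = 0.40506, O = 0.60759.
SiO2 (M=60.083): mol = 0.60749; Si = 0.60749, O = 1.21498.
ΣO = 2.42772; factor = 12/ΣO = 4.94291.
Fe apfu = 0.27852 × 4.94291 = 1.377.

1.377 Fe apfu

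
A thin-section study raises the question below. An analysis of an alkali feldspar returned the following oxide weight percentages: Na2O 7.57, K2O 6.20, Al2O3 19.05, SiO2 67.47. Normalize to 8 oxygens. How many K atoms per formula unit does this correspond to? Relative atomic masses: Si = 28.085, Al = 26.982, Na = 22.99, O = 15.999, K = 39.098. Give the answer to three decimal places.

7.57 wt% Na2O ÷ 61.979 g/mol = 0.12214 mol, giving 0.24428 Na and 0.12214 O.
6.20 wt% K2O ÷ 94.195 g/mol = 0.06582 mol, giving 0.13164 K and 0.06582 O.
19.05 wt% Al2O3 ÷ 101.961 g/mol = 0.18684 mol, giving 0.37368 Al and 0.56052 O.
67.47 wt% SiO2 ÷ 60.083 g/mol = 1.12295 mol, giving 1.12295 Si and 2.24590 O.
Oxygen sums to 2.99438; scaling by 8/2.99438 = 2.67167 puts the formula on 8 O.
K: 0.13164 × 2.67167 = 0.352 atoms per formula unit.

0.352 K apfu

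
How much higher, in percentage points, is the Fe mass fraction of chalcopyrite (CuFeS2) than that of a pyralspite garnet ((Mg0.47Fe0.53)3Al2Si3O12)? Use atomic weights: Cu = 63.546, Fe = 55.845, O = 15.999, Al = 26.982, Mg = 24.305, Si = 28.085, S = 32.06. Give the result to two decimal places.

First mineral: 55.845 g Fe in 183.511 g formula = 30.43 wt% Fe.
Second mineral: 88.794 g Fe in 453.271 g formula = 19.59 wt% Fe.
30.43% − 19.59% gives a difference of 10.84 percentage points.

10.84 percentage points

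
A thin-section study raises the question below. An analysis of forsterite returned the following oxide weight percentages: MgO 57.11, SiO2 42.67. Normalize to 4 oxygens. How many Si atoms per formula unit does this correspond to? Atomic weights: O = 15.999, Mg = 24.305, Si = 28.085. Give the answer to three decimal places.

MgO: 57.11/40.304 = 1.41698 mol → 1.41698 mol Mg, 1.41698 mol O.
SiO2: 42.67/60.083 = 0.71018 mol → 0.71018 mol Si, 1.42036 mol O.
Total oxygen = 2.83734 mol. Normalization factor = 4/2.83734 = 1.40977.
Si per 4 O = 0.71018 × 1.40977 = 1.001.

1.001 Si apfu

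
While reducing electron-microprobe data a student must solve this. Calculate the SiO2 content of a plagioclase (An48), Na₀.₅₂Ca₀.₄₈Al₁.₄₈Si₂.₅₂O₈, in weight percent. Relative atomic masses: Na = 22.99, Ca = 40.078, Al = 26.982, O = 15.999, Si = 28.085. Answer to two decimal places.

M(Na₀.₅₂Ca₀.₄₈Al₁.₄₈Si₂.₅₂O₈) = 269.892 g/mol; M(SiO2) = 60.083 g/mol.
Moles SiO2 per formula unit = 2.52 Si ÷ 1 = 2.5200.
SiO2 fraction = (2.5200 × 60.083) / 269.892 = 151.409/269.892 = 0.5610.

56.10 wt%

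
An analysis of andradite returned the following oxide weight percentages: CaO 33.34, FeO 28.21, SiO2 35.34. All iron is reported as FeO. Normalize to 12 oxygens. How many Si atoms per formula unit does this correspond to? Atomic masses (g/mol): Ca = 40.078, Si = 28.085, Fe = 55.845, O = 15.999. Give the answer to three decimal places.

3.262 Si apfu

CaO (M=56.077): mol = 0.59454; Ca = 0.59454, O = 0.59454.
FeO (M=71.844): mol = 0.39266; Fe = 0.39266, O = 0.39266.
SiO2 (M=60.083): mol = 0.58819; Si = 0.58819, O = 1.17638.
ΣO = 2.16358; factor = 12/ΣO = 5.54636.
Si apfu = 0.58819 × 5.54636 = 3.262.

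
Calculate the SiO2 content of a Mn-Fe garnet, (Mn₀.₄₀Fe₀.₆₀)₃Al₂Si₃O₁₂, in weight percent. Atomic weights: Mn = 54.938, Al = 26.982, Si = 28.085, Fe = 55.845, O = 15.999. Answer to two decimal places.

Formula mass = 496.654 g/mol.
3 Si → 3.0000 mol SiO2 per formula unit; M(SiO2) = 60.083, so SiO2 mass = 180.249 g.
180.249/496.654 × 100 = 36.29 wt%.

36.29 wt%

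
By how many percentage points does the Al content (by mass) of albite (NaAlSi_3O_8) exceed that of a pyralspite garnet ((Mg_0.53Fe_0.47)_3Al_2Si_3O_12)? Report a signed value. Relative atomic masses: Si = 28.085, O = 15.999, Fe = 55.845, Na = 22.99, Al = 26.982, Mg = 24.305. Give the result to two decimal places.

-1.77 percentage points

Al in NaAlSi_3O_8: molar mass 262.219 g/mol; 1×26.982 = 26.982 g → 10.29 wt%.
Al in (Mg_0.53Fe_0.47)_3Al_2Si_3O_12: molar mass 447.593 g/mol; 2×26.982 = 53.964 g → 12.06 wt%.
Difference = 10.29 − 12.06 = -1.77 percentage points.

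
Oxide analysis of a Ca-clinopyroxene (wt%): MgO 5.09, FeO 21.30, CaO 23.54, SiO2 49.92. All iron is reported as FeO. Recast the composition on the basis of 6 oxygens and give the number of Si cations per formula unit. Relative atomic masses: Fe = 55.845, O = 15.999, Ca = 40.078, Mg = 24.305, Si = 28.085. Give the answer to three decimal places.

1.991 Si apfu

MgO (M=40.304): mol = 0.12629; Mg = 0.12629, O = 0.12629.
FeO (M=71.844): mol = 0.29648; Fe = 0.29648, O = 0.29648.
CaO (M=56.077): mol = 0.41978; Ca = 0.41978, O = 0.41978.
SiO2 (M=60.083): mol = 0.83085; Si = 0.83085, O = 1.66170.
ΣO = 2.50425; factor = 6/ΣO = 2.39593.
Si apfu = 0.83085 × 2.39593 = 1.991.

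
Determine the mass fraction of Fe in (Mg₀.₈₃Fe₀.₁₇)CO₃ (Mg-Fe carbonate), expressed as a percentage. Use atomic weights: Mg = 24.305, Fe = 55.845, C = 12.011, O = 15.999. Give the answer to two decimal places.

M((Mg₀.₈₃Fe₀.₁₇)CO₃) = 89.675 g/mol.
Fe contributes 0.17 × 55.845 = 9.494 g per mole.
9.494/89.675 = 0.1059 → 10.59%.

10.59 mass %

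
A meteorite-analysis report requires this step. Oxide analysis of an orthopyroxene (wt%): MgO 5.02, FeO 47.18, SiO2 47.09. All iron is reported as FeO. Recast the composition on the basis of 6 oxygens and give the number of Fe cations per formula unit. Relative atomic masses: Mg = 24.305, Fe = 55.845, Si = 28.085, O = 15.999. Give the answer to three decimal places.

MgO (M=40.304): mol = 0.12455; Mg = 0.12455, O = 0.12455.
FeO (M=71.844): mol = 0.65670; Fe = 0.65670, O = 0.65670.
SiO2 (M=60.083): mol = 0.78375; Si = 0.78375, O = 1.56750.
ΣO = 2.34875; factor = 6/ΣO = 2.55455.
Fe apfu = 0.65670 × 2.55455 = 1.678.

1.678 Fe apfu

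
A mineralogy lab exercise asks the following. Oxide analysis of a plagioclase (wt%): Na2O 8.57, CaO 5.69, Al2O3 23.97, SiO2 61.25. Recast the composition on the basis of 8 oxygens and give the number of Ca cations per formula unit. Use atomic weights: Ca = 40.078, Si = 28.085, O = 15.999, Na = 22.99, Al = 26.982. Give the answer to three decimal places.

Na2O: 8.57/61.979 = 0.13827 mol → 0.27654 mol Na, 0.13827 mol O.
CaO: 5.69/56.077 = 0.10147 mol → 0.10147 mol Ca, 0.10147 mol O.
Al2O3: 23.97/101.961 = 0.23509 mol → 0.47018 mol Al, 0.70527 mol O.
SiO2: 61.25/60.083 = 1.01942 mol → 1.01942 mol Si, 2.03884 mol O.
Total oxygen = 2.98385 mol. Normalization factor = 8/2.98385 = 2.68110.
Ca per 8 O = 0.10147 × 2.68110 = 0.272.

0.272 Ca apfu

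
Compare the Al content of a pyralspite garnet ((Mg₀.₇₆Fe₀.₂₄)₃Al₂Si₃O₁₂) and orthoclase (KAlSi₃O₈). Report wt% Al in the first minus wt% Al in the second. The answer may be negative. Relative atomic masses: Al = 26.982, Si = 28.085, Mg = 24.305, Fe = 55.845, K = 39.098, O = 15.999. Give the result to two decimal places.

2.98 percentage points

First mineral: 53.964 g Al in 425.831 g formula = 12.67 wt% Al.
Second mineral: 26.982 g Al in 278.327 g formula = 9.69 wt% Al.
12.67% − 9.69% gives a difference of 2.98 percentage points.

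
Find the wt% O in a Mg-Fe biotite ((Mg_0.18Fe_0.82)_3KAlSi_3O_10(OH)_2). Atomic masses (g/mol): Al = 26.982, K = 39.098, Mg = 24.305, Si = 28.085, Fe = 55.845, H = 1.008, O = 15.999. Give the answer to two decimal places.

Molar mass of (Mg_0.18Fe_0.82)_3KAlSi_3O_10(OH)_2: 0.54*24.305 + 2.46*55.845 + 1*39.098 + 1*26.982 + 3*28.085 + 12*15.999 + 2*1.008 = 494.842 g/mol.
Mass of O per formula unit: 12 × 15.999 = 191.988 g.
Weight fraction O = 191.988 / 494.842 = 0.3880.

38.80 mass %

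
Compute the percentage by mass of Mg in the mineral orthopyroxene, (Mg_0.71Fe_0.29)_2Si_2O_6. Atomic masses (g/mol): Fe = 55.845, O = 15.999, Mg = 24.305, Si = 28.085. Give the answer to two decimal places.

Formula mass = 1.42×24.305 + 0.58×55.845 + 2×28.085 + 6×15.999 = 219.067 g/mol, of which 34.513 g is Mg.
So Mg makes up 34.513/219.067 = 0.1575 of the mass, i.e. 15.75%.

15.75 weight percent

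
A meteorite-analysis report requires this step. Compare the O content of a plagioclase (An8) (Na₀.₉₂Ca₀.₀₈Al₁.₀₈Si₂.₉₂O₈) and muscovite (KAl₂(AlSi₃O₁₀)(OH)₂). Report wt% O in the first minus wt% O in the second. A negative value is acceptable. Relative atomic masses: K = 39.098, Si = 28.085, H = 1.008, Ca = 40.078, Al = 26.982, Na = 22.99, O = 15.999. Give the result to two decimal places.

0.37 percentage points

M(Na₀.₉₂Ca₀.₀₈Al₁.₀₈Si₂.₉₂O₈) = 263.498 g/mol, so wt% O = 127.992/263.498 × 100 = 48.57%.
M(KAl₂(AlSi₃O₁₀)(OH)₂) = 398.303 g/mol, so wt% O = 191.988/398.303 × 100 = 48.20%.
48.57 − 48.20 = 0.37 pp.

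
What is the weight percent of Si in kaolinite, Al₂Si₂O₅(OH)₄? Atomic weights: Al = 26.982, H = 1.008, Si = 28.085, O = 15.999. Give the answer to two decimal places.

Molar mass of Al₂Si₂O₅(OH)₄: 2×26.982 + 2×28.085 + 9×15.999 + 4×1.008 = 258.157 g/mol.
Mass of Si per formula unit: 2 × 28.085 = 56.170 g.
Weight fraction Si = 56.170 / 258.157 = 0.2176.

21.76 weight percent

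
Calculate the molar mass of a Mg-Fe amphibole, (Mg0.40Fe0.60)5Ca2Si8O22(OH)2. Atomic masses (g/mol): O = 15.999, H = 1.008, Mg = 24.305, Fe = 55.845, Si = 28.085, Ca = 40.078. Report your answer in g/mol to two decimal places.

The formula mass is the sum 2·24.305 + 3·55.845 + 2·40.078 + 8·28.085 + 24·15.999 + 2·1.008.

906.97 g/mol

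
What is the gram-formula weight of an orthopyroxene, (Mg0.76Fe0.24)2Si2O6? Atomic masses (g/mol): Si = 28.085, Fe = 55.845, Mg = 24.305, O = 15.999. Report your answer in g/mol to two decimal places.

The formula mass is the sum 1.52*24.305 + 0.48*55.845 + 2*28.085 + 6*15.999.

215.91 g/mol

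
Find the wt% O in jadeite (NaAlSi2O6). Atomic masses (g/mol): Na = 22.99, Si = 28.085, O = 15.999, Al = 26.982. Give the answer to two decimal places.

47.49 wt%

M(NaAlSi2O6) = 202.136 g/mol.
O contributes 6 × 15.999 = 95.994 g per mole.
95.994/202.136 = 0.4749 → 47.49%.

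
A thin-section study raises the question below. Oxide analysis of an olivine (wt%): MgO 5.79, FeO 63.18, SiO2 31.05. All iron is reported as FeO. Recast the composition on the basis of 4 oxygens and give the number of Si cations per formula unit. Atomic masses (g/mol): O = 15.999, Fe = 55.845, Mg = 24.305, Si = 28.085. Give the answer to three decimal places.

1.005 Si apfu

5.79 wt% MgO ÷ 40.304 g/mol = 0.14366 mol, giving 0.14366 Mg and 0.14366 O.
63.18 wt% FeO ÷ 71.844 g/mol = 0.87941 mol, giving 0.87941 Fe and 0.87941 O.
31.05 wt% SiO2 ÷ 60.083 g/mol = 0.51679 mol, giving 0.51679 Si and 1.03358 O.
Oxygen sums to 2.05665; scaling by 4/2.05665 = 1.94491 puts the formula on 4 O.
Si: 0.51679 × 1.94491 = 1.005 atoms per formula unit.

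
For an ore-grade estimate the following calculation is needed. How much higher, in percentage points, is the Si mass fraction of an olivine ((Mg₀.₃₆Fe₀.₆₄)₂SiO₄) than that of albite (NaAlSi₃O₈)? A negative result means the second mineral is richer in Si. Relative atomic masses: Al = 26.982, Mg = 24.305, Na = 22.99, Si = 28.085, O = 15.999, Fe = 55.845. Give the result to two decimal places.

First mineral: 28.085 g Si in 181.062 g formula = 15.51 wt% Si.
Second mineral: 84.255 g Si in 262.219 g formula = 32.13 wt% Si.
15.51% − 32.13% gives a difference of -16.62 percentage points.

-16.62 percentage points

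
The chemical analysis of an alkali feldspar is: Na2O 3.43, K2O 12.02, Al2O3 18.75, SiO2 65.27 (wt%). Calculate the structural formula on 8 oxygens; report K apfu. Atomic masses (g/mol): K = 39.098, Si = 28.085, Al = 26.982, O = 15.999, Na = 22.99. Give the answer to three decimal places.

3.43 wt% Na2O ÷ 61.979 g/mol = 0.05534 mol, giving 0.11068 Na and 0.05534 O.
12.02 wt% K2O ÷ 94.195 g/mol = 0.12761 mol, giving 0.25522 K and 0.12761 O.
18.75 wt% Al2O3 ÷ 101.961 g/mol = 0.18389 mol, giving 0.36778 Al and 0.55167 O.
65.27 wt% SiO2 ÷ 60.083 g/mol = 1.08633 mol, giving 1.08633 Si and 2.17266 O.
Oxygen sums to 2.90728; scaling by 8/2.90728 = 2.75171 puts the formula on 8 O.
K: 0.25522 × 2.75171 = 0.702 atoms per formula unit.

0.702 K apfu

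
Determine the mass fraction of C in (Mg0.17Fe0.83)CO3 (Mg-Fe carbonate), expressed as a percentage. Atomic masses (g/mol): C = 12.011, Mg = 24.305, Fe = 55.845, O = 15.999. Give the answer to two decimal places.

M((Mg0.17Fe0.83)CO3) = 110.491 g/mol.
C contributes 1 × 12.011 = 12.011 g per mole.
12.011/110.491 = 0.1087 → 10.87%.

10.87 mass %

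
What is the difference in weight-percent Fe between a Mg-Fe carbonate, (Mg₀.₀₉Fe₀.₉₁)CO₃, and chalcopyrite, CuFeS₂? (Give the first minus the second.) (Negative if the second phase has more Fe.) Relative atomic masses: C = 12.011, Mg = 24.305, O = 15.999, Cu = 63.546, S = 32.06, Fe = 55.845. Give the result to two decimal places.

Fe in (Mg₀.₀₉Fe₀.₉₁)CO₃: molar mass 113.014 g/mol; 0.91×55.845 = 50.819 g → 44.97 wt%.
Fe in CuFeS₂: molar mass 183.511 g/mol; 1×55.845 = 55.845 g → 30.43 wt%.
Difference = 44.97 − 30.43 = 14.54 percentage points.

14.54 percentage points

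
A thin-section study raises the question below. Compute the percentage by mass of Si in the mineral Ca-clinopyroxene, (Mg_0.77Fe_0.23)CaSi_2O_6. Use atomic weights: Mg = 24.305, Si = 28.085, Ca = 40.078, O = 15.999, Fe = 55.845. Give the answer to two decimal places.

25.10 mass %

Molar mass of (Mg_0.77Fe_0.23)CaSi_2O_6: 0.77*24.305 + 0.23*55.845 + 1*40.078 + 2*28.085 + 6*15.999 = 223.801 g/mol.
Mass of Si per formula unit: 2 × 28.085 = 56.170 g.
Weight fraction Si = 56.170 / 223.801 = 0.2510.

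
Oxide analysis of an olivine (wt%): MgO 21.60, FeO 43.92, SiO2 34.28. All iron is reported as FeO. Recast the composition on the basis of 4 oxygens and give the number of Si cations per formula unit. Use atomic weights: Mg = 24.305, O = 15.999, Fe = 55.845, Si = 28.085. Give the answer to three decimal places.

0.997 Si apfu

MgO: 21.60/40.304 = 0.53593 mol → 0.53593 mol Mg, 0.53593 mol O.
FeO: 43.92/71.844 = 0.61132 mol → 0.61132 mol Fe, 0.61132 mol O.
SiO2: 34.28/60.083 = 0.57054 mol → 0.57054 mol Si, 1.14108 mol O.
Total oxygen = 2.28833 mol. Normalization factor = 4/2.28833 = 1.74800.
Si per 4 O = 0.57054 × 1.74800 = 0.997.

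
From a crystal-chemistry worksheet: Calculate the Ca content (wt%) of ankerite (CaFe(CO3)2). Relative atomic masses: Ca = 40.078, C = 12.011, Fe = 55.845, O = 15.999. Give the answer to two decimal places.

18.56 wt%

Molar mass of CaFe(CO3)2: 1·40.078 + 1·55.845 + 2·12.011 + 6·15.999 = 215.939 g/mol.
Mass of Ca per formula unit: 1 × 40.078 = 40.078 g.
Weight fraction Ca = 40.078 / 215.939 = 0.1856.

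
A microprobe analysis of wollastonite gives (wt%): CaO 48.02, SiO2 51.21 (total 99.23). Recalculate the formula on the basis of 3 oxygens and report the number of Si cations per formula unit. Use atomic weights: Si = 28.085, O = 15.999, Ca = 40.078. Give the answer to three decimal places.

CaO: 48.02/56.077 = 0.85632 mol → 0.85632 mol Ca, 0.85632 mol O.
SiO2: 51.21/60.083 = 0.85232 mol → 0.85232 mol Si, 1.70464 mol O.
Total oxygen = 2.56096 mol. Normalization factor = 3/2.56096 = 1.17144.
Si per 3 O = 0.85232 × 1.17144 = 0.998.

0.998 Si apfu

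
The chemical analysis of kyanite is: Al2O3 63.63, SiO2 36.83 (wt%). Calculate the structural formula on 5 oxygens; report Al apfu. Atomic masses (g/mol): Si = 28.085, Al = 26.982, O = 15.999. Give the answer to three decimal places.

Al2O3: 63.63/101.961 = 0.62406 mol → 1.24812 mol Al, 1.87218 mol O.
SiO2: 36.83/60.083 = 0.61299 mol → 0.61299 mol Si, 1.22598 mol O.
Total oxygen = 3.09816 mol. Normalization factor = 5/3.09816 = 1.61386.
Al per 5 O = 1.24812 × 1.61386 = 2.014.

2.014 Al apfu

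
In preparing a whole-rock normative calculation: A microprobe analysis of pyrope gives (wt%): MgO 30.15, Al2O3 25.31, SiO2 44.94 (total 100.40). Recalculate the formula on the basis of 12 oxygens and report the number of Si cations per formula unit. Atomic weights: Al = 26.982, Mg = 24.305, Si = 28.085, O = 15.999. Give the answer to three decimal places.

3.003 Si apfu

30.15 wt% MgO ÷ 40.304 g/mol = 0.74806 mol, giving 0.74806 Mg and 0.74806 O.
25.31 wt% Al2O3 ÷ 101.961 g/mol = 0.24823 mol, giving 0.49646 Al and 0.74469 O.
44.94 wt% SiO2 ÷ 60.083 g/mol = 0.74797 mol, giving 0.74797 Si and 1.49594 O.
Oxygen sums to 2.98869; scaling by 12/2.98869 = 4.01514 puts the formula on 12 O.
Si: 0.74797 × 4.01514 = 3.003 atoms per formula unit.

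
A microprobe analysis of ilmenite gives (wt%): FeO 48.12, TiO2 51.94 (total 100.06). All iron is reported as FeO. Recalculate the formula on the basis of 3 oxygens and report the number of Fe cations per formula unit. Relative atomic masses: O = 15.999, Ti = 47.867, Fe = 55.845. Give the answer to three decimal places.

FeO: 48.12/71.844 = 0.66978 mol → 0.66978 mol Fe, 0.66978 mol O.
TiO2: 51.94/79.865 = 0.65035 mol → 0.65035 mol Ti, 1.30070 mol O.
Total oxygen = 1.97048 mol. Normalization factor = 3/1.97048 = 1.52247.
Fe per 3 O = 0.66978 × 1.52247 = 1.020.

1.020 Fe apfu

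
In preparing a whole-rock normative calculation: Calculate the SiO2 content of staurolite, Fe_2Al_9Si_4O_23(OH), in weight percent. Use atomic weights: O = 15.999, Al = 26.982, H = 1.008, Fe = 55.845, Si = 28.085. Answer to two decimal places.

Molar mass of Fe_2Al_9Si_4O_23(OH) = 2·55.845 + 9·26.982 + 4·28.085 + 24·15.999 + 1·1.008 = 851.852 g/mol.
Each formula unit contains 4 Si, equivalent to 4/1 = 4.0000 mol SiO2.
M(SiO2) = 1×28.085 + 2×15.999 = 60.083 g/mol.
Mass of SiO2 per formula unit = 4.0000 × 60.083 = 240.332 g.
SiO2 wt% = 240.332 / 851.852 × 100 = 28.21%.

28.21 wt%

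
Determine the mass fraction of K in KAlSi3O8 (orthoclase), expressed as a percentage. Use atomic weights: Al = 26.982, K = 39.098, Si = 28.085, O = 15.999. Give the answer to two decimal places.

14.05 weight percent

M(KAlSi3O8) = 278.327 g/mol.
K contributes 1 × 39.098 = 39.098 g per mole.
39.098/278.327 = 0.1405 → 14.05%.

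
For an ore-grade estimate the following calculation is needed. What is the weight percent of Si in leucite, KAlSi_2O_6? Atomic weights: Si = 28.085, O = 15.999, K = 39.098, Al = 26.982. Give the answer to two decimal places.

25.74 mass %

Molar mass of KAlSi_2O_6: 1×39.098 + 1×26.982 + 2×28.085 + 6×15.999 = 218.244 g/mol.
Mass of Si per formula unit: 2 × 28.085 = 56.170 g.
Weight fraction Si = 56.170 / 218.244 = 0.2574.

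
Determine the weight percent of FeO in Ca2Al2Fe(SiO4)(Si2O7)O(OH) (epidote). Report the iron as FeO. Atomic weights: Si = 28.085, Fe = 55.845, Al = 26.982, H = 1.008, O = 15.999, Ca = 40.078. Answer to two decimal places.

14.87 wt%

Molar mass of Ca2Al2Fe(SiO4)(Si2O7)O(OH) = 2·40.078 + 2·26.982 + 1·55.845 + 3·28.085 + 13·15.999 + 1·1.008 = 483.215 g/mol.
Each formula unit contains 1 Fe, equivalent to 1/1 = 1.0000 mol FeO.
M(FeO) = 1×55.845 + 1×15.999 = 71.844 g/mol.
Mass of FeO per formula unit = 1.0000 × 71.844 = 71.844 g.
FeO wt% = 71.844 / 483.215 × 100 = 14.87%.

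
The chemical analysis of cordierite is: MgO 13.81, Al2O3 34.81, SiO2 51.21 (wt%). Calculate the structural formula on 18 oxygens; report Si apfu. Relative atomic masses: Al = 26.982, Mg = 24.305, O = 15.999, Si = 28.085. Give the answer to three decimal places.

MgO (M=40.304): mol = 0.34265; Mg = 0.34265, O = 0.34265.
Al2O3 (M=101.961): mol = 0.34141; Al = 0.68282, O = 1.02423.
SiO2 (M=60.083): mol = 0.85232; Si = 0.85232, O = 1.70464.
ΣO = 3.07152; factor = 18/ΣO = 5.86029.
Si apfu = 0.85232 × 5.86029 = 4.995.

4.995 Si apfu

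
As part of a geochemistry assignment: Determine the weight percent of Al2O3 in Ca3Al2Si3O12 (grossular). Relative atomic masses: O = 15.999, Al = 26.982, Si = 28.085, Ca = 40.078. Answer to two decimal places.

22.64 wt%

Molar mass of Ca3Al2Si3O12 = 3·40.078 + 2·26.982 + 3·28.085 + 12·15.999 = 450.441 g/mol.
Each formula unit contains 2 Al, equivalent to 2/2 = 1.0000 mol Al2O3.
M(Al2O3) = 2×26.982 + 3×15.999 = 101.961 g/mol.
Mass of Al2O3 per formula unit = 1.0000 × 101.961 = 101.961 g.
Al2O3 wt% = 101.961 / 450.441 × 100 = 22.64%.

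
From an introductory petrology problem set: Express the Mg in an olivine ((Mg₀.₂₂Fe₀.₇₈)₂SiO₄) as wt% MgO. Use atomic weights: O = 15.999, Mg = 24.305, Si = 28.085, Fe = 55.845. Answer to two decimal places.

9.34 wt%

M((Mg₀.₂₂Fe₀.₇₈)₂SiO₄) = 189.893 g/mol; M(MgO) = 40.304 g/mol.
Moles MgO per formula unit = 0.44 Mg ÷ 1 = 0.4400.
MgO fraction = (0.4400 × 40.304) / 189.893 = 17.734/189.893 = 0.0934.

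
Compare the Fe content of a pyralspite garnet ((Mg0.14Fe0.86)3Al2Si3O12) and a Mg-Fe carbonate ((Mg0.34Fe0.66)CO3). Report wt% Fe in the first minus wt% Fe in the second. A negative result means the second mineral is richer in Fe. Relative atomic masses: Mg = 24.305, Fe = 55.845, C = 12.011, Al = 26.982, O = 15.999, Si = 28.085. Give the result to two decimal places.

M((Mg0.14Fe0.86)3Al2Si3O12) = 484.495 g/mol, so wt% Fe = 144.080/484.495 × 100 = 29.74%.
M((Mg0.34Fe0.66)CO3) = 105.129 g/mol, so wt% Fe = 36.858/105.129 × 100 = 35.06%.
29.74 − 35.06 = -5.32 pp.

-5.32 percentage points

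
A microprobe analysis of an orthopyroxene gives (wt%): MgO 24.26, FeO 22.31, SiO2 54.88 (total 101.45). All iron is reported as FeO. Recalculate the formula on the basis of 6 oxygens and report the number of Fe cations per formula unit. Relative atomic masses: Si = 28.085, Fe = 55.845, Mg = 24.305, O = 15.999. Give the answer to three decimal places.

MgO: 24.26/40.304 = 0.60193 mol → 0.60193 mol Mg, 0.60193 mol O.
FeO: 22.31/71.844 = 0.31053 mol → 0.31053 mol Fe, 0.31053 mol O.
SiO2: 54.88/60.083 = 0.91340 mol → 0.91340 mol Si, 1.82680 mol O.
Total oxygen = 2.73926 mol. Normalization factor = 6/2.73926 = 2.19037.
Fe per 6 O = 0.31053 × 2.19037 = 0.680.

0.680 Fe apfu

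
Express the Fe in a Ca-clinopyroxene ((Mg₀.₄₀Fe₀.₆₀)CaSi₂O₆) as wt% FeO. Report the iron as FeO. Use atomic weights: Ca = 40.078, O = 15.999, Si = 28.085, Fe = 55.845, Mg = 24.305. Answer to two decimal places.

18.31 wt%

Molar mass of (Mg₀.₄₀Fe₀.₆₀)CaSi₂O₆ = 0.40×24.305 + 0.60×55.845 + 1×40.078 + 2×28.085 + 6×15.999 = 235.471 g/mol.
Each formula unit contains 0.60 Fe, equivalent to 0.60/1 = 0.6000 mol FeO.
M(FeO) = 1×55.845 + 1×15.999 = 71.844 g/mol.
Mass of FeO per formula unit = 0.6000 × 71.844 = 43.106 g.
FeO wt% = 43.106 / 235.471 × 100 = 18.31%.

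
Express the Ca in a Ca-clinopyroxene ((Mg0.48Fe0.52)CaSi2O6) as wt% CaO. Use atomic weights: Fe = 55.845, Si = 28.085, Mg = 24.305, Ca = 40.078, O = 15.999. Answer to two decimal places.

24.07 wt%

M((Mg0.48Fe0.52)CaSi2O6) = 232.948 g/mol; M(CaO) = 56.077 g/mol.
Moles CaO per formula unit = 1 Ca ÷ 1 = 1.0000.
CaO fraction = (1.0000 × 56.077) / 232.948 = 56.077/232.948 = 0.2407.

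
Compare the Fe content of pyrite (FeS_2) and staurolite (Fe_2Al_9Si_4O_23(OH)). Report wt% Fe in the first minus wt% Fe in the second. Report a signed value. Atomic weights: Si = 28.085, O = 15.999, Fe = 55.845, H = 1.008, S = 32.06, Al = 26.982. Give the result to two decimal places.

33.44 percentage points

M(FeS_2) = 119.965 g/mol, so wt% Fe = 55.845/119.965 × 100 = 46.55%.
M(Fe_2Al_9Si_4O_23(OH)) = 851.852 g/mol, so wt% Fe = 111.690/851.852 × 100 = 13.11%.
46.55 − 13.11 = 33.44 pp.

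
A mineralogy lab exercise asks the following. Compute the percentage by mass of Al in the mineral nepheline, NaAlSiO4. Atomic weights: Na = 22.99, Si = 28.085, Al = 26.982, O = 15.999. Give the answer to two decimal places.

18.99 weight percent

Formula mass = 1·22.99 + 1·26.982 + 1·28.085 + 4·15.999 = 142.053 g/mol, of which 26.982 g is Al.
So Al makes up 26.982/142.053 = 0.1899 of the mass, i.e. 18.99%.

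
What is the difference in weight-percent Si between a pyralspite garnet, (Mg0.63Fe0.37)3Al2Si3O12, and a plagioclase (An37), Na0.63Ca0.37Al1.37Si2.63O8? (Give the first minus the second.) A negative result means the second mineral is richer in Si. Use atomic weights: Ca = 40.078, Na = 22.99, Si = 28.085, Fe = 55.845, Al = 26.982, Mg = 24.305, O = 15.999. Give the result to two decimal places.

First mineral: 84.255 g Si in 438.131 g formula = 19.23 wt% Si.
Second mineral: 73.864 g Si in 268.133 g formula = 27.55 wt% Si.
19.23% − 27.55% gives a difference of -8.32 percentage points.

-8.32 percentage points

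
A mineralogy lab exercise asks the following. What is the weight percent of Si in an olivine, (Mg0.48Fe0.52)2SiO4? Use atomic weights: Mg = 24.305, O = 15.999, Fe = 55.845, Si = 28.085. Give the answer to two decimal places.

16.19 mass %

M((Mg0.48Fe0.52)2SiO4) = 173.493 g/mol.
Si contributes 1 × 28.085 = 28.085 g per mole.
28.085/173.493 = 0.1619 → 16.19%.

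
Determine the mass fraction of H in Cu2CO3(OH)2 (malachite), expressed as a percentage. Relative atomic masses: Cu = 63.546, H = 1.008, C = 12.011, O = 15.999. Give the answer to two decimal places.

Formula mass = 2·63.546 + 1·12.011 + 5·15.999 + 2·1.008 = 221.114 g/mol, of which 2.016 g is H.
So H makes up 2.016/221.114 = 0.0091 of the mass, i.e. 0.91%.

0.91 mass %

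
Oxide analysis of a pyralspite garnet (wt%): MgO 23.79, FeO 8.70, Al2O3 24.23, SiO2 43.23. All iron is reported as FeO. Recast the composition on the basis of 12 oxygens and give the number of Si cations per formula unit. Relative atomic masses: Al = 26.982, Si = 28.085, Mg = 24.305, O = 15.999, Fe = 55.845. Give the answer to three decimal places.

MgO (M=40.304): mol = 0.59026; Mg = 0.59026, O = 0.59026.
FeO (M=71.844): mol = 0.12110; Fe = 0.12110, O = 0.12110.
Al2O3 (M=101.961): mol = 0.23764; Al = 0.47528, O = 0.71292.
SiO2 (M=60.083): mol = 0.71950; Si = 0.71950, O = 1.43900.
ΣO = 2.86328; factor = 12/ΣO = 4.19100.
Si apfu = 0.71950 × 4.19100 = 3.015.

3.015 Si apfu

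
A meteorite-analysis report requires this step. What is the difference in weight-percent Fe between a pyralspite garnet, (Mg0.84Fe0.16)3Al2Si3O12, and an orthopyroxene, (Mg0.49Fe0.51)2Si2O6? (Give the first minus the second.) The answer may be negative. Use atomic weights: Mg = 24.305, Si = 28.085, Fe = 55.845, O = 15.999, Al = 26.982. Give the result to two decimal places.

-18.04 percentage points

First mineral: 26.806 g Fe in 418.261 g formula = 6.41 wt% Fe.
Second mineral: 56.962 g Fe in 232.945 g formula = 24.45 wt% Fe.
6.41% − 24.45% gives a difference of -18.04 percentage points.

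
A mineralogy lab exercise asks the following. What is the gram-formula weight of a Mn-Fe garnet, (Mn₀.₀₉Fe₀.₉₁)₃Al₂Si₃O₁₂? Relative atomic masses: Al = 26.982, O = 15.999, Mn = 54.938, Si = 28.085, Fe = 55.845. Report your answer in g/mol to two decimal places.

497.50 g/mol

M = 0.27·54.938 + 2.73·55.845 + 2·26.982 + 3·28.085 + 12·15.999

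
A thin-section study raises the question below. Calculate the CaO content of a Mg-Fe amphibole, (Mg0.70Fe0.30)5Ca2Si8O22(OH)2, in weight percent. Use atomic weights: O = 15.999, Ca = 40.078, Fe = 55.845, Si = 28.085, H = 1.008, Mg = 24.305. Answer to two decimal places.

13.05 wt%

Molar mass of (Mg0.70Fe0.30)5Ca2Si8O22(OH)2 = 3.50×24.305 + 1.50×55.845 + 2×40.078 + 8×28.085 + 24×15.999 + 2×1.008 = 859.663 g/mol.
Each formula unit contains 2 Ca, equivalent to 2/1 = 2.0000 mol CaO.
M(CaO) = 1×40.078 + 1×15.999 = 56.077 g/mol.
Mass of CaO per formula unit = 2.0000 × 56.077 = 112.154 g.
CaO wt% = 112.154 / 859.663 × 100 = 13.05%.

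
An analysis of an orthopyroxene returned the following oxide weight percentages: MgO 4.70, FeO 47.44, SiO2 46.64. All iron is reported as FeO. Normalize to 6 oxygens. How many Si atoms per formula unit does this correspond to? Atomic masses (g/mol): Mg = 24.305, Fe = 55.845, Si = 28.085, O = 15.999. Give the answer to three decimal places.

4.70 wt% MgO ÷ 40.304 g/mol = 0.11661 mol, giving 0.11661 Mg and 0.11661 O.
47.44 wt% FeO ÷ 71.844 g/mol = 0.66032 mol, giving 0.66032 Fe and 0.66032 O.
46.64 wt% SiO2 ÷ 60.083 g/mol = 0.77626 mol, giving 0.77626 Si and 1.55252 O.
Oxygen sums to 2.32945; scaling by 6/2.32945 = 2.57572 puts the formula on 6 O.
Si: 0.77626 × 2.57572 = 1.999 atoms per formula unit.

1.999 Si apfu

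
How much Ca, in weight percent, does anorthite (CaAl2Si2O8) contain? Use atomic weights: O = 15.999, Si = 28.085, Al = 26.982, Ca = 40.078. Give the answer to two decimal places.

Formula mass = 1×40.078 + 2×26.982 + 2×28.085 + 8×15.999 = 278.204 g/mol, of which 40.078 g is Ca.
So Ca makes up 40.078/278.204 = 0.1441 of the mass, i.e. 14.41%.

14.41 weight percent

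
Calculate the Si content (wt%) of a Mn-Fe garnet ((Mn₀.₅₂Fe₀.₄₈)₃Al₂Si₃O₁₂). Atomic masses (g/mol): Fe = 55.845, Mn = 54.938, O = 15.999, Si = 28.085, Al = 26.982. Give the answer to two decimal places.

16.98 wt%

Formula mass = 1.56·54.938 + 1.44·55.845 + 2·26.982 + 3·28.085 + 12·15.999 = 496.327 g/mol, of which 84.255 g is Si.
So Si makes up 84.255/496.327 = 0.1698 of the mass, i.e. 16.98%.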